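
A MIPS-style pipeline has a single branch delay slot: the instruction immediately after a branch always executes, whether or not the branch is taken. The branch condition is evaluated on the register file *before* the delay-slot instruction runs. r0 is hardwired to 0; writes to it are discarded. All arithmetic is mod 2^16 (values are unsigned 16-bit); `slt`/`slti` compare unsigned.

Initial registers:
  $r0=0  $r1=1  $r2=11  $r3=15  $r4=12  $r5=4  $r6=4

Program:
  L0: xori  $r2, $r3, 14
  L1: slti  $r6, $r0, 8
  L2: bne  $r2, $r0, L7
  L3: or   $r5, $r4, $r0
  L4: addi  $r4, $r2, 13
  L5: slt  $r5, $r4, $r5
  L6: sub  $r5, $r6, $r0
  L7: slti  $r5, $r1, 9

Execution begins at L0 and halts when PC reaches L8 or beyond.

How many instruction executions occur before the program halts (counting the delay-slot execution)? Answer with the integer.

#0 xori  $r2, $r3, 14 ; 0/1/1/15/12/4/4
#1 slti  $r6, $r0, 8 ; 0/1/1/15/12/4/1
#2 bne  $r2, $r0, L7 ; 0/1/1/15/12/4/1 ; →target
#3 or   $r5, $r4, $r0 ; 0/1/1/15/12/12/1
#7 slti  $r5, $r1, 9 ; 0/1/1/15/12/1/1

5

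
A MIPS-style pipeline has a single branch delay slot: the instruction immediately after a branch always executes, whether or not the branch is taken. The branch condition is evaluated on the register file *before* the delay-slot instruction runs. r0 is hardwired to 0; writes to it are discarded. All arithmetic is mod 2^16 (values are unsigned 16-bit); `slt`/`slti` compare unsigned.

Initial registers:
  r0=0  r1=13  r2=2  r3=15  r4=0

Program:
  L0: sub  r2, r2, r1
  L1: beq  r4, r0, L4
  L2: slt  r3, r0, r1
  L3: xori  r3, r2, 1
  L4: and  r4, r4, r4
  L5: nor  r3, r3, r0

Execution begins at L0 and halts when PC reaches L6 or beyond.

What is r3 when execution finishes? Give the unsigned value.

PC=0  sub  r2, r2, r1        | r0=0 r1=13 r2=65525 r3=15 r4=0
PC=1  beq  r4, r0, L4        | r0=0 r1=13 r2=65525 r3=15 r4=0  [TAKEN]
PC=2  slt  r3, r0, r1        | r0=0 r1=13 r2=65525 r3=1 r4=0
PC=4  and  r4, r4, r4        | r0=0 r1=13 r2=65525 r3=1 r4=0
PC=5  nor  r3, r3, r0        | r0=0 r1=13 r2=65525 r3=65534 r4=0

65534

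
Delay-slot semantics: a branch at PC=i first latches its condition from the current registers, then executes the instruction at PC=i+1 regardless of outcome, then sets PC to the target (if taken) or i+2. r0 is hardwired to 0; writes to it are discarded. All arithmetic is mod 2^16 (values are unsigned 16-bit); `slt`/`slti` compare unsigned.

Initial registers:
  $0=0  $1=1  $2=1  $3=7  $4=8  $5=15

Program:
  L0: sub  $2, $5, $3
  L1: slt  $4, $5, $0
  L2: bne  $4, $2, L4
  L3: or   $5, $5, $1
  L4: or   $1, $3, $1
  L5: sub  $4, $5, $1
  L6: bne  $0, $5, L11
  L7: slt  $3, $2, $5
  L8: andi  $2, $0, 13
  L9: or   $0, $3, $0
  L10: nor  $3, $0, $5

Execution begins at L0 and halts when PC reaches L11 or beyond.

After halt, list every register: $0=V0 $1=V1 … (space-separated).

$0=0 $1=7 $2=8 $3=1 $4=8 $5=15

PC=0  sub  $2, $5, $3        | $0=0 $1=1 $2=8 $3=7 $4=8 $5=15
PC=1  slt  $4, $5, $0        | $0=0 $1=1 $2=8 $3=7 $4=0 $5=15
PC=2  bne  $4, $2, L4        | $0=0 $1=1 $2=8 $3=7 $4=0 $5=15  [TAKEN]
PC=3  or   $5, $5, $1        | $0=0 $1=1 $2=8 $3=7 $4=0 $5=15
PC=4  or   $1, $3, $1        | $0=0 $1=7 $2=8 $3=7 $4=0 $5=15
PC=5  sub  $4, $5, $1        | $0=0 $1=7 $2=8 $3=7 $4=8 $5=15
PC=6  bne  $0, $5, L11       | $0=0 $1=7 $2=8 $3=7 $4=8 $5=15  [TAKEN]
PC=7  slt  $3, $2, $5        | $0=0 $1=7 $2=8 $3=1 $4=8 $5=15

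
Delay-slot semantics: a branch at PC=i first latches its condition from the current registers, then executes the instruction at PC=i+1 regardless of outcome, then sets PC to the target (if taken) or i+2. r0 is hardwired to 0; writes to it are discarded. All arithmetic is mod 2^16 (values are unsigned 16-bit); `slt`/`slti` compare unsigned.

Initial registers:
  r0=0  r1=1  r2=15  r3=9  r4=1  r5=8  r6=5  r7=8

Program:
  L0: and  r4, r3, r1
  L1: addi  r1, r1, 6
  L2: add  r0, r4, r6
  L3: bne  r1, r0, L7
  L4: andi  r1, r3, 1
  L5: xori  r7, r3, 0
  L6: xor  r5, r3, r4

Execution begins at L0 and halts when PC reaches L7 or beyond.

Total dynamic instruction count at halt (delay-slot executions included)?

PC=0  and  r4, r3, r1        | r0=0 r1=1 r2=15 r3=9 r4=1 r5=8 r6=5 r7=8
PC=1  addi  r1, r1, 6        | r0=0 r1=7 r2=15 r3=9 r4=1 r5=8 r6=5 r7=8
PC=2  add  r0, r4, r6        | r0=0 r1=7 r2=15 r3=9 r4=1 r5=8 r6=5 r7=8
PC=3  bne  r1, r0, L7        | r0=0 r1=7 r2=15 r3=9 r4=1 r5=8 r6=5 r7=8  [TAKEN]
PC=4  andi  r1, r3, 1        | r0=0 r1=1 r2=15 r3=9 r4=1 r5=8 r6=5 r7=8

5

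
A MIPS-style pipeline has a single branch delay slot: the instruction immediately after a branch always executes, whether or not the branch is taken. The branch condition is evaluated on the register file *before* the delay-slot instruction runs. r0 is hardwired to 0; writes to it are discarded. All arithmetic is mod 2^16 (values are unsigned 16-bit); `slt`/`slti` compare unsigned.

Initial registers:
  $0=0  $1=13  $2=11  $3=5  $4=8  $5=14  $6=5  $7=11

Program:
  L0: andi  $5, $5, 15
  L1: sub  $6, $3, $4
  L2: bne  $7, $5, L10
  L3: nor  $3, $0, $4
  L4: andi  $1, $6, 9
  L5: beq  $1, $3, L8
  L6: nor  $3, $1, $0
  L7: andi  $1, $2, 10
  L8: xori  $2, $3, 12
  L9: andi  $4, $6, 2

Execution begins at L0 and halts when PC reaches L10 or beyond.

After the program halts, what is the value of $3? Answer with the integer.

65527

PC=0  andi  $5, $5, 15       | $0=0 $1=13 $2=11 $3=5 $4=8 $5=14 $6=5 $7=11
PC=1  sub  $6, $3, $4        | $0=0 $1=13 $2=11 $3=5 $4=8 $5=14 $6=65533 $7=11
PC=2  bne  $7, $5, L10       | $0=0 $1=13 $2=11 $3=5 $4=8 $5=14 $6=65533 $7=11  [TAKEN]
PC=3  nor  $3, $0, $4        | $0=0 $1=13 $2=11 $3=65527 $4=8 $5=14 $6=65533 $7=11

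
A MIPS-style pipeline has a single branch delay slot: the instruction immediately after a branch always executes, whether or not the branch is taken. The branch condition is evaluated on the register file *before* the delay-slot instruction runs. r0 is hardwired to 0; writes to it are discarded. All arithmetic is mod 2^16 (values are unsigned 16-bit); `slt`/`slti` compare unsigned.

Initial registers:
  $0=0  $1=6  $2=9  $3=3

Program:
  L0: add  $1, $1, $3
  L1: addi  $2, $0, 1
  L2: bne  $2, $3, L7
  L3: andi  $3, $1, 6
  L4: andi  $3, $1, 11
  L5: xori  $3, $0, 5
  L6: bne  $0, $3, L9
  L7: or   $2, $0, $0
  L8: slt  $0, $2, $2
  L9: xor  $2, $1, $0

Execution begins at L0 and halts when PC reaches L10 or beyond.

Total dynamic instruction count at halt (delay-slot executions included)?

PC=0  add  $1, $1, $3        | $0=0 $1=9 $2=9 $3=3
PC=1  addi  $2, $0, 1        | $0=0 $1=9 $2=1 $3=3
PC=2  bne  $2, $3, L7        | $0=0 $1=9 $2=1 $3=3  [TAKEN]
PC=3  andi  $3, $1, 6        | $0=0 $1=9 $2=1 $3=0
PC=7  or   $2, $0, $0        | $0=0 $1=9 $2=0 $3=0
PC=8  slt  $0, $2, $2        | $0=0 $1=9 $2=0 $3=0
PC=9  xor  $2, $1, $0        | $0=0 $1=9 $2=9 $3=0

7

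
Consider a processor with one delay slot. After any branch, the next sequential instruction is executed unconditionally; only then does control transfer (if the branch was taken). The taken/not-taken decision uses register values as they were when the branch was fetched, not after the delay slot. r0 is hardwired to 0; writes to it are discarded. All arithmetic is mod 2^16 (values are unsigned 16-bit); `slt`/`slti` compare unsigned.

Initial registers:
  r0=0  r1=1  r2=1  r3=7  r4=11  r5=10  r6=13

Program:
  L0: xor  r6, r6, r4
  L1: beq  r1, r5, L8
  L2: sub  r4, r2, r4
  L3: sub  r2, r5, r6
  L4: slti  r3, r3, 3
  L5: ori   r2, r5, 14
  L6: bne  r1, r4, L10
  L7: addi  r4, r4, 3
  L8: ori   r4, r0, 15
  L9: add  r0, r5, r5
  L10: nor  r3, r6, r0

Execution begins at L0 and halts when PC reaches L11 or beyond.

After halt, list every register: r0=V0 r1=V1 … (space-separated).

r0=0 r1=1 r2=14 r3=65529 r4=65529 r5=10 r6=6

  step pc=0: xor  r6, r6, r4  regs=(0,1,1,7,11,10,6)
  step pc=1: beq  r1, r5, L8  cond=F  regs=(0,1,1,7,11,10,6)
  step pc=2: sub  r4, r2, r4  regs=(0,1,1,7,65526,10,6)
  step pc=3: sub  r2, r5, r6  regs=(0,1,4,7,65526,10,6)
  step pc=4: slti  r3, r3, 3  regs=(0,1,4,0,65526,10,6)
  step pc=5: ori   r2, r5, 14  regs=(0,1,14,0,65526,10,6)
  step pc=6: bne  r1, r4, L10  cond=T  regs=(0,1,14,0,65526,10,6)
  step pc=7: addi  r4, r4, 3  regs=(0,1,14,0,65529,10,6)
  step pc=10: nor  r3, r6, r0  regs=(0,1,14,65529,65529,10,6)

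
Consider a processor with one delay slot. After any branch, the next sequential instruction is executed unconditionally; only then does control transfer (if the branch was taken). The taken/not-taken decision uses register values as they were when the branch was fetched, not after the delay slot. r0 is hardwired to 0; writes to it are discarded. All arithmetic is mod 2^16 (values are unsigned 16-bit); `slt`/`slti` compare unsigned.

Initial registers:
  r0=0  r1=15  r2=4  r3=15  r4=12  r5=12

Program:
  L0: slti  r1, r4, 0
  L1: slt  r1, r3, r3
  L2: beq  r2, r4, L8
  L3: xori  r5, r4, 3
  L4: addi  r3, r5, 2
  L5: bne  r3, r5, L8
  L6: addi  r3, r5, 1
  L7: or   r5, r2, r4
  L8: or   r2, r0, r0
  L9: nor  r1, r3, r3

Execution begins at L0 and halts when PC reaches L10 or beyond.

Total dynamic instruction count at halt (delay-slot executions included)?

9

  step pc=0: slti  r1, r4, 0  regs=(0,0,4,15,12,12)
  step pc=1: slt  r1, r3, r3  regs=(0,0,4,15,12,12)
  step pc=2: beq  r2, r4, L8  cond=F  regs=(0,0,4,15,12,12)
  step pc=3: xori  r5, r4, 3  regs=(0,0,4,15,12,15)
  step pc=4: addi  r3, r5, 2  regs=(0,0,4,17,12,15)
  step pc=5: bne  r3, r5, L8  cond=T  regs=(0,0,4,17,12,15)
  step pc=6: addi  r3, r5, 1  regs=(0,0,4,16,12,15)
  step pc=8: or   r2, r0, r0  regs=(0,0,0,16,12,15)
  step pc=9: nor  r1, r3, r3  regs=(0,65519,0,16,12,15)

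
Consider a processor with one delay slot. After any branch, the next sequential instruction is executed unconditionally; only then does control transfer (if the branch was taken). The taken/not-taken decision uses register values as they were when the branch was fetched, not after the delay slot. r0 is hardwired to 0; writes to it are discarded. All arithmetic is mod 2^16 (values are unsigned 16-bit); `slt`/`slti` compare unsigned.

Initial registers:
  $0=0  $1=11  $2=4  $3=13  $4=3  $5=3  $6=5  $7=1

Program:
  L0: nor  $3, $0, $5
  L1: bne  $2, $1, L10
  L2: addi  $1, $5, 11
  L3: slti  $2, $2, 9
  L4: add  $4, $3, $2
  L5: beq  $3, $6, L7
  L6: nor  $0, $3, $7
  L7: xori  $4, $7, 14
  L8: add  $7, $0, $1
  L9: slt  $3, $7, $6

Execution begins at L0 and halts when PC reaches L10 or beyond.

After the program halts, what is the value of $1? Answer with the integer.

14

#0 nor  $3, $0, $5 ; 0/11/4/65532/3/3/5/1
#1 bne  $2, $1, L10 ; 0/11/4/65532/3/3/5/1 ; →target
#2 addi  $1, $5, 11 ; 0/14/4/65532/3/3/5/1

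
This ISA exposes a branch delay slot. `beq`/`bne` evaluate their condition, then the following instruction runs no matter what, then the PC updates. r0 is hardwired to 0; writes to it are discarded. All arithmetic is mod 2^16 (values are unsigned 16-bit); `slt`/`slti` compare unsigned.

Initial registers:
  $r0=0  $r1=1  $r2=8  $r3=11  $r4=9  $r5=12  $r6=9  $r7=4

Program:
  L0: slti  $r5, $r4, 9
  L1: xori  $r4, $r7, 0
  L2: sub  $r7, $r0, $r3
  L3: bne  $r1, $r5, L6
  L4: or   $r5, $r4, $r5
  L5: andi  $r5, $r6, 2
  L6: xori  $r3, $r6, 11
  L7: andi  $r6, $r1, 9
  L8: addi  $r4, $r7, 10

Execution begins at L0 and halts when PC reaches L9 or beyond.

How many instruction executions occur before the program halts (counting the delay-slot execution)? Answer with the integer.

  step pc=0: slti  $r5, $r4, 9  regs=(0,1,8,11,9,0,9,4)
  step pc=1: xori  $r4, $r7, 0  regs=(0,1,8,11,4,0,9,4)
  step pc=2: sub  $r7, $r0, $r3  regs=(0,1,8,11,4,0,9,65525)
  step pc=3: bne  $r1, $r5, L6  cond=T  regs=(0,1,8,11,4,0,9,65525)
  step pc=4: or   $r5, $r4, $r5  regs=(0,1,8,11,4,4,9,65525)
  step pc=6: xori  $r3, $r6, 11  regs=(0,1,8,2,4,4,9,65525)
  step pc=7: andi  $r6, $r1, 9  regs=(0,1,8,2,4,4,1,65525)
  step pc=8: addi  $r4, $r7, 10  regs=(0,1,8,2,65535,4,1,65525)

8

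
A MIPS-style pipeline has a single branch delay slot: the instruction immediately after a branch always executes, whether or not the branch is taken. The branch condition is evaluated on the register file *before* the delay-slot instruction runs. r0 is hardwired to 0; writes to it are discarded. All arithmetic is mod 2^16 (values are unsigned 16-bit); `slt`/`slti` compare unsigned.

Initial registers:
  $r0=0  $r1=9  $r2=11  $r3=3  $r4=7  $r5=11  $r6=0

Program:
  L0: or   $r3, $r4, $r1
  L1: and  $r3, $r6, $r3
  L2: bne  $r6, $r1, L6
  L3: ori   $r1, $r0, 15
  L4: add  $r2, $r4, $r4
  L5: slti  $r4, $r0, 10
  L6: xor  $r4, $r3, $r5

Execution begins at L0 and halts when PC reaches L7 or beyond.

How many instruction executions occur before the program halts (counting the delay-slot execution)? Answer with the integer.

5

[0] or   $r3, $r4, $r1  →  {$r0:0, $r1:9, $r2:11, $r3:15, $r4:7, $r5:11, $r6:0}
[1] and  $r3, $r6, $r3  →  {$r0:0, $r1:9, $r2:11, $r3:0, $r4:7, $r5:11, $r6:0}
[2] bne  $r6, $r1, L6  →  {$r0:0, $r1:9, $r2:11, $r3:0, $r4:7, $r5:11, $r6:0}  ⟨branch taken⟩
[3] ori   $r1, $r0, 15  →  {$r0:0, $r1:15, $r2:11, $r3:0, $r4:7, $r5:11, $r6:0}
[6] xor  $r4, $r3, $r5  →  {$r0:0, $r1:15, $r2:11, $r3:0, $r4:11, $r5:11, $r6:0}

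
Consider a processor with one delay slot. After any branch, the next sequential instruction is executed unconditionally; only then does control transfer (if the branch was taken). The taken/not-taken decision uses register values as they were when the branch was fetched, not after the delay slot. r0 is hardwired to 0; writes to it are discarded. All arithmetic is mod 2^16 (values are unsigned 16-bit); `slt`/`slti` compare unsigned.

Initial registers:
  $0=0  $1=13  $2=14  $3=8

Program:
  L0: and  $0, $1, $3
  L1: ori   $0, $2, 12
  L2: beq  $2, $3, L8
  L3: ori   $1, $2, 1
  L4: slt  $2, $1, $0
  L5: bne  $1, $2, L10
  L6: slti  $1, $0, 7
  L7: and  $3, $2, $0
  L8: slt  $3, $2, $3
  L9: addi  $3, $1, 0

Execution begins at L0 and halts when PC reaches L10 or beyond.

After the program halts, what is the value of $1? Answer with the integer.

1

#0 and  $0, $1, $3 ; 0/13/14/8
#1 ori   $0, $2, 12 ; 0/13/14/8
#2 beq  $2, $3, L8 ; 0/13/14/8 ; →fallthru
#3 ori   $1, $2, 1 ; 0/15/14/8
#4 slt  $2, $1, $0 ; 0/15/0/8
#5 bne  $1, $2, L10 ; 0/15/0/8 ; →target
#6 slti  $1, $0, 7 ; 0/1/0/8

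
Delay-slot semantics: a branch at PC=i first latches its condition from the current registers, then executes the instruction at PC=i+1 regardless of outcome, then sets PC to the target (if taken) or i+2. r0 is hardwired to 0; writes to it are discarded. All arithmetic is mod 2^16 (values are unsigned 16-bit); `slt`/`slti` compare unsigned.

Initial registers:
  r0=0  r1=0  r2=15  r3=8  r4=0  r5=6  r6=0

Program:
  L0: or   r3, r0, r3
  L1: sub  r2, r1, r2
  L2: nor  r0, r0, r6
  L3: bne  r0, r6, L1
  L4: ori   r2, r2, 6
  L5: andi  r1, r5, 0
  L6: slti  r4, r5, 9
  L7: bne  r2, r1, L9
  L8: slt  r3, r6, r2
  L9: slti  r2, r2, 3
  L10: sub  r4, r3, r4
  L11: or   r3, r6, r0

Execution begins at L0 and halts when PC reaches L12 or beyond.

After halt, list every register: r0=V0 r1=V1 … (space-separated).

  step pc=0: or   r3, r0, r3  regs=(0,0,15,8,0,6,0)
  step pc=1: sub  r2, r1, r2  regs=(0,0,65521,8,0,6,0)
  step pc=2: nor  r0, r0, r6  regs=(0,0,65521,8,0,6,0)
  step pc=3: bne  r0, r6, L1  cond=F  regs=(0,0,65521,8,0,6,0)
  step pc=4: ori   r2, r2, 6  regs=(0,0,65527,8,0,6,0)
  step pc=5: andi  r1, r5, 0  regs=(0,0,65527,8,0,6,0)
  step pc=6: slti  r4, r5, 9  regs=(0,0,65527,8,1,6,0)
  step pc=7: bne  r2, r1, L9  cond=T  regs=(0,0,65527,8,1,6,0)
  step pc=8: slt  r3, r6, r2  regs=(0,0,65527,1,1,6,0)
  step pc=9: slti  r2, r2, 3  regs=(0,0,0,1,1,6,0)
  step pc=10: sub  r4, r3, r4  regs=(0,0,0,1,0,6,0)
  step pc=11: or   r3, r6, r0  regs=(0,0,0,0,0,6,0)

r0=0 r1=0 r2=0 r3=0 r4=0 r5=6 r6=0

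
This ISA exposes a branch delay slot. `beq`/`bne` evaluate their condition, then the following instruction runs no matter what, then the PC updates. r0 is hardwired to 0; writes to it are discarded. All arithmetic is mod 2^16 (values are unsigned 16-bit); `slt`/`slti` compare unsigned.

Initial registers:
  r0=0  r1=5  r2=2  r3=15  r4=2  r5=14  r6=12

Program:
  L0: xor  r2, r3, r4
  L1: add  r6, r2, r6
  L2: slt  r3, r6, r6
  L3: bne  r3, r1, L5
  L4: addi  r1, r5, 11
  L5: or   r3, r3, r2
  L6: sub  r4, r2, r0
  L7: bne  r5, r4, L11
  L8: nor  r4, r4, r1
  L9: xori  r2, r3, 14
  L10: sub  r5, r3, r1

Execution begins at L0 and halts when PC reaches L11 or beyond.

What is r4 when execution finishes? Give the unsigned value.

[0] xor  r2, r3, r4  →  {r0:0, r1:5, r2:13, r3:15, r4:2, r5:14, r6:12}
[1] add  r6, r2, r6  →  {r0:0, r1:5, r2:13, r3:15, r4:2, r5:14, r6:25}
[2] slt  r3, r6, r6  →  {r0:0, r1:5, r2:13, r3:0, r4:2, r5:14, r6:25}
[3] bne  r3, r1, L5  →  {r0:0, r1:5, r2:13, r3:0, r4:2, r5:14, r6:25}  ⟨branch taken⟩
[4] addi  r1, r5, 11  →  {r0:0, r1:25, r2:13, r3:0, r4:2, r5:14, r6:25}
[5] or   r3, r3, r2  →  {r0:0, r1:25, r2:13, r3:13, r4:2, r5:14, r6:25}
[6] sub  r4, r2, r0  →  {r0:0, r1:25, r2:13, r3:13, r4:13, r5:14, r6:25}
[7] bne  r5, r4, L11  →  {r0:0, r1:25, r2:13, r3:13, r4:13, r5:14, r6:25}  ⟨branch taken⟩
[8] nor  r4, r4, r1  →  {r0:0, r1:25, r2:13, r3:13, r4:65506, r5:14, r6:25}

65506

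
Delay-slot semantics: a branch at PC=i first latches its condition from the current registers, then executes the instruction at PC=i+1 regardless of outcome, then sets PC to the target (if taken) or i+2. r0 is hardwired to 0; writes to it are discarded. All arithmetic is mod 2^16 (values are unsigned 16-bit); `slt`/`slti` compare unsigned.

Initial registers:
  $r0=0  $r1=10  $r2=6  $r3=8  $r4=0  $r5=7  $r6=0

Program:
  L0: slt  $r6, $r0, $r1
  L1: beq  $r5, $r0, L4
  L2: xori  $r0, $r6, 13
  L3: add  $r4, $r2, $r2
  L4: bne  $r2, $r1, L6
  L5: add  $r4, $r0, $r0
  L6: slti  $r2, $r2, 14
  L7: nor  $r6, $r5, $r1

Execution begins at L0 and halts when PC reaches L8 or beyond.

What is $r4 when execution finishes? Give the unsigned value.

[0] slt  $r6, $r0, $r1  →  {$r0:0, $r1:10, $r2:6, $r3:8, $r4:0, $r5:7, $r6:1}
[1] beq  $r5, $r0, L4  →  {$r0:0, $r1:10, $r2:6, $r3:8, $r4:0, $r5:7, $r6:1}  ⟨branch fallthrough⟩
[2] xori  $r0, $r6, 13  →  {$r0:0, $r1:10, $r2:6, $r3:8, $r4:0, $r5:7, $r6:1}
[3] add  $r4, $r2, $r2  →  {$r0:0, $r1:10, $r2:6, $r3:8, $r4:12, $r5:7, $r6:1}
[4] bne  $r2, $r1, L6  →  {$r0:0, $r1:10, $r2:6, $r3:8, $r4:12, $r5:7, $r6:1}  ⟨branch taken⟩
[5] add  $r4, $r0, $r0  →  {$r0:0, $r1:10, $r2:6, $r3:8, $r4:0, $r5:7, $r6:1}
[6] slti  $r2, $r2, 14  →  {$r0:0, $r1:10, $r2:1, $r3:8, $r4:0, $r5:7, $r6:1}
[7] nor  $r6, $r5, $r1  →  {$r0:0, $r1:10, $r2:1, $r3:8, $r4:0, $r5:7, $r6:65520}

0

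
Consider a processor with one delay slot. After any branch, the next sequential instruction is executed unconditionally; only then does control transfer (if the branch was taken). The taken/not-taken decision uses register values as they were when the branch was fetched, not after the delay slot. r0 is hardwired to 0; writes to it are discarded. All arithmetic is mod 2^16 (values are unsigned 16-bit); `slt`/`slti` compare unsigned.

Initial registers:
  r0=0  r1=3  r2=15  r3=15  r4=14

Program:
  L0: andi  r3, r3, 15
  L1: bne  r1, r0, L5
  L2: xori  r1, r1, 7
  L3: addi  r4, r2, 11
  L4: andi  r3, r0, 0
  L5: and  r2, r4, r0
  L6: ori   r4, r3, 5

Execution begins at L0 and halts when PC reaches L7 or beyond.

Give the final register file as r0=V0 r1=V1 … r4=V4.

r0=0 r1=4 r2=0 r3=15 r4=15

PC=0  andi  r3, r3, 15       | r0=0 r1=3 r2=15 r3=15 r4=14
PC=1  bne  r1, r0, L5        | r0=0 r1=3 r2=15 r3=15 r4=14  [TAKEN]
PC=2  xori  r1, r1, 7        | r0=0 r1=4 r2=15 r3=15 r4=14
PC=5  and  r2, r4, r0        | r0=0 r1=4 r2=0 r3=15 r4=14
PC=6  ori   r4, r3, 5        | r0=0 r1=4 r2=0 r3=15 r4=15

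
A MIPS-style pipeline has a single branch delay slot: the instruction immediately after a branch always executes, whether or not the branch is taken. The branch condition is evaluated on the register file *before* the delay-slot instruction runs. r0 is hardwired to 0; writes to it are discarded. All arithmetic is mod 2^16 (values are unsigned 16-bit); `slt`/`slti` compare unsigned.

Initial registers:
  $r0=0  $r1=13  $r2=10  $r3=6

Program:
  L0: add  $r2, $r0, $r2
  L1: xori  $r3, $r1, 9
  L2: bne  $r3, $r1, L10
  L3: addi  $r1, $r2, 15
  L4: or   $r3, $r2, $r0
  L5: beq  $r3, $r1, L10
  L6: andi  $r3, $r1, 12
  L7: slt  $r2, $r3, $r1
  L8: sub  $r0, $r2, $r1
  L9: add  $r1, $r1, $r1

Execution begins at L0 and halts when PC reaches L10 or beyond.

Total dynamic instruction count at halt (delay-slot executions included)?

[0] add  $r2, $r0, $r2  →  {$r0:0, $r1:13, $r2:10, $r3:6}
[1] xori  $r3, $r1, 9  →  {$r0:0, $r1:13, $r2:10, $r3:4}
[2] bne  $r3, $r1, L10  →  {$r0:0, $r1:13, $r2:10, $r3:4}  ⟨branch taken⟩
[3] addi  $r1, $r2, 15  →  {$r0:0, $r1:25, $r2:10, $r3:4}

4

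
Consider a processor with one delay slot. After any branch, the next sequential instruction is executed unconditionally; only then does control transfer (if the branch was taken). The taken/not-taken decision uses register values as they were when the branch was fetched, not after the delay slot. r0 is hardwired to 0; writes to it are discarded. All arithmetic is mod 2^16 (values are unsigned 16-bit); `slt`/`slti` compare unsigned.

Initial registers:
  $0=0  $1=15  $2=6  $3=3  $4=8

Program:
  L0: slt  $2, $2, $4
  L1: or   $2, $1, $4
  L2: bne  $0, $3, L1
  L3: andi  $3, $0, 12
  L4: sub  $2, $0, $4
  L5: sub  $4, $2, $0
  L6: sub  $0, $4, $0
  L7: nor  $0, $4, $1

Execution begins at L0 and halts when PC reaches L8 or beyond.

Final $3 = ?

0

  step pc=0: slt  $2, $2, $4  regs=(0,15,1,3,8)
  step pc=1: or   $2, $1, $4  regs=(0,15,15,3,8)
  step pc=2: bne  $0, $3, L1  cond=T  regs=(0,15,15,3,8)
  step pc=3: andi  $3, $0, 12  regs=(0,15,15,0,8)
  step pc=1: or   $2, $1, $4  regs=(0,15,15,0,8)
  step pc=2: bne  $0, $3, L1  cond=F  regs=(0,15,15,0,8)
  step pc=3: andi  $3, $0, 12  regs=(0,15,15,0,8)
  step pc=4: sub  $2, $0, $4  regs=(0,15,65528,0,8)
  step pc=5: sub  $4, $2, $0  regs=(0,15,65528,0,65528)
  step pc=6: sub  $0, $4, $0  regs=(0,15,65528,0,65528)
  step pc=7: nor  $0, $4, $1  regs=(0,15,65528,0,65528)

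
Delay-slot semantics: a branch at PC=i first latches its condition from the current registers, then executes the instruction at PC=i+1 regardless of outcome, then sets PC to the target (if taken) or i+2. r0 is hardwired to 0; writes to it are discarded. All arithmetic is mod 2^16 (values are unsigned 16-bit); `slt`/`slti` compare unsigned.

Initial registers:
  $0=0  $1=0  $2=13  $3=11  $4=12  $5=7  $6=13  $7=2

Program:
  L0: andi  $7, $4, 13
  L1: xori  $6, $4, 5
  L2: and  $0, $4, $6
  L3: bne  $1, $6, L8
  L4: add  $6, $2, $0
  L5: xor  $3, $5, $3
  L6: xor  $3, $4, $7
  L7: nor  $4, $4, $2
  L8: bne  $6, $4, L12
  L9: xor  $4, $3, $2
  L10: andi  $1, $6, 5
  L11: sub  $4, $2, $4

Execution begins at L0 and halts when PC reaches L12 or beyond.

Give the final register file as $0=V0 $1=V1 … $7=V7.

#0 andi  $7, $4, 13 ; 0/0/13/11/12/7/13/12
#1 xori  $6, $4, 5 ; 0/0/13/11/12/7/9/12
#2 and  $0, $4, $6 ; 0/0/13/11/12/7/9/12
#3 bne  $1, $6, L8 ; 0/0/13/11/12/7/9/12 ; →target
#4 add  $6, $2, $0 ; 0/0/13/11/12/7/13/12
#8 bne  $6, $4, L12 ; 0/0/13/11/12/7/13/12 ; →target
#9 xor  $4, $3, $2 ; 0/0/13/11/6/7/13/12

$0=0 $1=0 $2=13 $3=11 $4=6 $5=7 $6=13 $7=12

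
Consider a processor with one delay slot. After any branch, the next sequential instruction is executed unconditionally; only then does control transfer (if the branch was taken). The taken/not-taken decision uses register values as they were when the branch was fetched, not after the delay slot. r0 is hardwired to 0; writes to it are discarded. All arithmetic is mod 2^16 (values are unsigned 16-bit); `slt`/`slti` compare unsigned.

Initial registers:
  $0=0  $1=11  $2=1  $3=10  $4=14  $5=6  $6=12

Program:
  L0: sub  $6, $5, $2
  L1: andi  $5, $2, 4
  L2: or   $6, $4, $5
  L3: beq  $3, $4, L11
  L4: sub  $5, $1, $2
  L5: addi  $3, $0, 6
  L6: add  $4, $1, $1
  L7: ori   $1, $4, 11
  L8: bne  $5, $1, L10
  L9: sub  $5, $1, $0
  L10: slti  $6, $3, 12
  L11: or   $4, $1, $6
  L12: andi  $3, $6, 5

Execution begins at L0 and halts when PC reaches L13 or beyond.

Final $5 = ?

  step pc=0: sub  $6, $5, $2  regs=(0,11,1,10,14,6,5)
  step pc=1: andi  $5, $2, 4  regs=(0,11,1,10,14,0,5)
  step pc=2: or   $6, $4, $5  regs=(0,11,1,10,14,0,14)
  step pc=3: beq  $3, $4, L11  cond=F  regs=(0,11,1,10,14,0,14)
  step pc=4: sub  $5, $1, $2  regs=(0,11,1,10,14,10,14)
  step pc=5: addi  $3, $0, 6  regs=(0,11,1,6,14,10,14)
  step pc=6: add  $4, $1, $1  regs=(0,11,1,6,22,10,14)
  step pc=7: ori   $1, $4, 11  regs=(0,31,1,6,22,10,14)
  step pc=8: bne  $5, $1, L10  cond=T  regs=(0,31,1,6,22,10,14)
  step pc=9: sub  $5, $1, $0  regs=(0,31,1,6,22,31,14)
  step pc=10: slti  $6, $3, 12  regs=(0,31,1,6,22,31,1)
  step pc=11: or   $4, $1, $6  regs=(0,31,1,6,31,31,1)
  step pc=12: andi  $3, $6, 5  regs=(0,31,1,1,31,31,1)

31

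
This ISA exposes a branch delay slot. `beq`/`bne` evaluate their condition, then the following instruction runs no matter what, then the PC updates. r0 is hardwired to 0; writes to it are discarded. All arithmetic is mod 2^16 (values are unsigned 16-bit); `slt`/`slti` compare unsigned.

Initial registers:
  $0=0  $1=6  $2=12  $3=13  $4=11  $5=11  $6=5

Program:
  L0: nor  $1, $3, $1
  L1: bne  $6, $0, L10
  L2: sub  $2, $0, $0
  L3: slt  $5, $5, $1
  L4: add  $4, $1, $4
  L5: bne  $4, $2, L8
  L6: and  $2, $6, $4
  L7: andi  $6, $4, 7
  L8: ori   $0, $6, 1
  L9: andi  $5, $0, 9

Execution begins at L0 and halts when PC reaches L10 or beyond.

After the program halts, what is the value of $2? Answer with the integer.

  step pc=0: nor  $1, $3, $1  regs=(0,65520,12,13,11,11,5)
  step pc=1: bne  $6, $0, L10  cond=T  regs=(0,65520,12,13,11,11,5)
  step pc=2: sub  $2, $0, $0  regs=(0,65520,0,13,11,11,5)

0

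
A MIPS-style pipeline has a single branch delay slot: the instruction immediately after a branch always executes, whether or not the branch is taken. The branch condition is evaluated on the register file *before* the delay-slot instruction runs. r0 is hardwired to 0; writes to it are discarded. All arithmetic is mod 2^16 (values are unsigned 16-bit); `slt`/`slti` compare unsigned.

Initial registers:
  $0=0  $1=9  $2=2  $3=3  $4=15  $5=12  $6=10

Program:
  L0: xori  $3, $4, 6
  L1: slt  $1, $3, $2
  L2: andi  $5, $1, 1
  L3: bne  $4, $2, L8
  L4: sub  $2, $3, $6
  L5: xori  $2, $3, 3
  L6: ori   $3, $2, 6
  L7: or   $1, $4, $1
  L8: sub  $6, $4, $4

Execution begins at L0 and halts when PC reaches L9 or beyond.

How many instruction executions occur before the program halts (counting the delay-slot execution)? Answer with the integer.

PC=0  xori  $3, $4, 6        | $0=0 $1=9 $2=2 $3=9 $4=15 $5=12 $6=10
PC=1  slt  $1, $3, $2        | $0=0 $1=0 $2=2 $3=9 $4=15 $5=12 $6=10
PC=2  andi  $5, $1, 1        | $0=0 $1=0 $2=2 $3=9 $4=15 $5=0 $6=10
PC=3  bne  $4, $2, L8        | $0=0 $1=0 $2=2 $3=9 $4=15 $5=0 $6=10  [TAKEN]
PC=4  sub  $2, $3, $6        | $0=0 $1=0 $2=65535 $3=9 $4=15 $5=0 $6=10
PC=8  sub  $6, $4, $4        | $0=0 $1=0 $2=65535 $3=9 $4=15 $5=0 $6=0

6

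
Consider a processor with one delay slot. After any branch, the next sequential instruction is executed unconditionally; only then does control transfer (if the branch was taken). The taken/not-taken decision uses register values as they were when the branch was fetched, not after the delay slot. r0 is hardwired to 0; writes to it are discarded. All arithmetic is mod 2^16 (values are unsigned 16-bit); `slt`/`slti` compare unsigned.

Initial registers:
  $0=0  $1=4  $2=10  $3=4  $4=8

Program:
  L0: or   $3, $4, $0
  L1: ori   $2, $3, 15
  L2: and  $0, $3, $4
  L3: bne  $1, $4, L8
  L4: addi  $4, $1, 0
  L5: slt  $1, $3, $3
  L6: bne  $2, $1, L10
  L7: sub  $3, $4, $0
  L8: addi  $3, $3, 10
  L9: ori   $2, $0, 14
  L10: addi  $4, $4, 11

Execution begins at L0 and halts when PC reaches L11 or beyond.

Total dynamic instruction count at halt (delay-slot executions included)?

  step pc=0: or   $3, $4, $0  regs=(0,4,10,8,8)
  step pc=1: ori   $2, $3, 15  regs=(0,4,15,8,8)
  step pc=2: and  $0, $3, $4  regs=(0,4,15,8,8)
  step pc=3: bne  $1, $4, L8  cond=T  regs=(0,4,15,8,8)
  step pc=4: addi  $4, $1, 0  regs=(0,4,15,8,4)
  step pc=8: addi  $3, $3, 10  regs=(0,4,15,18,4)
  step pc=9: ori   $2, $0, 14  regs=(0,4,14,18,4)
  step pc=10: addi  $4, $4, 11  regs=(0,4,14,18,15)

8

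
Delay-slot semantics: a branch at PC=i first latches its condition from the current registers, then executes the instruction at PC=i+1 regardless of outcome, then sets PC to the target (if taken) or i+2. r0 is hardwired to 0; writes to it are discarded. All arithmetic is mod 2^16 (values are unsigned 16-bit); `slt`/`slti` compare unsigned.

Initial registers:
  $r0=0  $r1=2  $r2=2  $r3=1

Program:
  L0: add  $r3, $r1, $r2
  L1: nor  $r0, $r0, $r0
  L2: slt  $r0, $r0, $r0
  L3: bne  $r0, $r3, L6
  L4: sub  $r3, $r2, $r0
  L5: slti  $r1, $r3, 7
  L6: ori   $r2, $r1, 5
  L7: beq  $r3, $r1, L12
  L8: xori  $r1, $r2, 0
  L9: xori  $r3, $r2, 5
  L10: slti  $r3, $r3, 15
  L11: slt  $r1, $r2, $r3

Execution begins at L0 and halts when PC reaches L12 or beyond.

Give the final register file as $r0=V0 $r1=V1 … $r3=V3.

$r0=0 $r1=7 $r2=7 $r3=2

PC=0  add  $r3, $r1, $r2     | $r0=0 $r1=2 $r2=2 $r3=4
PC=1  nor  $r0, $r0, $r0     | $r0=0 $r1=2 $r2=2 $r3=4
PC=2  slt  $r0, $r0, $r0     | $r0=0 $r1=2 $r2=2 $r3=4
PC=3  bne  $r0, $r3, L6      | $r0=0 $r1=2 $r2=2 $r3=4  [TAKEN]
PC=4  sub  $r3, $r2, $r0     | $r0=0 $r1=2 $r2=2 $r3=2
PC=6  ori   $r2, $r1, 5      | $r0=0 $r1=2 $r2=7 $r3=2
PC=7  beq  $r3, $r1, L12     | $r0=0 $r1=2 $r2=7 $r3=2  [TAKEN]
PC=8  xori  $r1, $r2, 0      | $r0=0 $r1=7 $r2=7 $r3=2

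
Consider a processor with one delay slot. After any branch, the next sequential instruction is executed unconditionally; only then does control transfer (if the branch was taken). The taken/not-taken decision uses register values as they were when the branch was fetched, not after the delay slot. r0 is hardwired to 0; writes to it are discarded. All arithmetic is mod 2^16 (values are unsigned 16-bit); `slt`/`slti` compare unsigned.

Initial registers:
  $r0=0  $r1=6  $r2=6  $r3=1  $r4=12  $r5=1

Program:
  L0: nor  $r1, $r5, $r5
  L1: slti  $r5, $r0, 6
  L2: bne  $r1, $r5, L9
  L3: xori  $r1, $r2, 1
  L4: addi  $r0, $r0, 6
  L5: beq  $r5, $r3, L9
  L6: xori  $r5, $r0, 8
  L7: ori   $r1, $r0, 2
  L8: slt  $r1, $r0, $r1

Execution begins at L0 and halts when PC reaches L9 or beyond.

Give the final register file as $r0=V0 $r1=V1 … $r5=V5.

$r0=0 $r1=7 $r2=6 $r3=1 $r4=12 $r5=1

PC=0  nor  $r1, $r5, $r5     | $r0=0 $r1=65534 $r2=6 $r3=1 $r4=12 $r5=1
PC=1  slti  $r5, $r0, 6      | $r0=0 $r1=65534 $r2=6 $r3=1 $r4=12 $r5=1
PC=2  bne  $r1, $r5, L9      | $r0=0 $r1=65534 $r2=6 $r3=1 $r4=12 $r5=1  [TAKEN]
PC=3  xori  $r1, $r2, 1      | $r0=0 $r1=7 $r2=6 $r3=1 $r4=12 $r5=1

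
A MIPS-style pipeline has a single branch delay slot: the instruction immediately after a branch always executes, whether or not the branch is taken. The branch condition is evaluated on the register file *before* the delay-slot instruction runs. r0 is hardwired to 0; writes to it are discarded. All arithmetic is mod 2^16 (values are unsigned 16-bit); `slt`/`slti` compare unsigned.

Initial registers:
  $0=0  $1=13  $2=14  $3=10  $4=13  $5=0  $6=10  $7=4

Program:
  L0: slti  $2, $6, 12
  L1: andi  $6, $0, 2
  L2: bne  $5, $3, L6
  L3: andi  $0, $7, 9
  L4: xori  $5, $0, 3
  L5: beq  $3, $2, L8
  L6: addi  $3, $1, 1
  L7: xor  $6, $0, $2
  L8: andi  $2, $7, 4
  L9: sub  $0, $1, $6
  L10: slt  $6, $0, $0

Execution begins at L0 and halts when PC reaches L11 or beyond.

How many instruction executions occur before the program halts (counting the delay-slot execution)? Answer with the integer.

9

[0] slti  $2, $6, 12  →  {$0:0, $1:13, $2:1, $3:10, $4:13, $5:0, $6:10, $7:4}
[1] andi  $6, $0, 2  →  {$0:0, $1:13, $2:1, $3:10, $4:13, $5:0, $6:0, $7:4}
[2] bne  $5, $3, L6  →  {$0:0, $1:13, $2:1, $3:10, $4:13, $5:0, $6:0, $7:4}  ⟨branch taken⟩
[3] andi  $0, $7, 9  →  {$0:0, $1:13, $2:1, $3:10, $4:13, $5:0, $6:0, $7:4}
[6] addi  $3, $1, 1  →  {$0:0, $1:13, $2:1, $3:14, $4:13, $5:0, $6:0, $7:4}
[7] xor  $6, $0, $2  →  {$0:0, $1:13, $2:1, $3:14, $4:13, $5:0, $6:1, $7:4}
[8] andi  $2, $7, 4  →  {$0:0, $1:13, $2:4, $3:14, $4:13, $5:0, $6:1, $7:4}
[9] sub  $0, $1, $6  →  {$0:0, $1:13, $2:4, $3:14, $4:13, $5:0, $6:1, $7:4}
[10] slt  $6, $0, $0  →  {$0:0, $1:13, $2:4, $3:14, $4:13, $5:0, $6:0, $7:4}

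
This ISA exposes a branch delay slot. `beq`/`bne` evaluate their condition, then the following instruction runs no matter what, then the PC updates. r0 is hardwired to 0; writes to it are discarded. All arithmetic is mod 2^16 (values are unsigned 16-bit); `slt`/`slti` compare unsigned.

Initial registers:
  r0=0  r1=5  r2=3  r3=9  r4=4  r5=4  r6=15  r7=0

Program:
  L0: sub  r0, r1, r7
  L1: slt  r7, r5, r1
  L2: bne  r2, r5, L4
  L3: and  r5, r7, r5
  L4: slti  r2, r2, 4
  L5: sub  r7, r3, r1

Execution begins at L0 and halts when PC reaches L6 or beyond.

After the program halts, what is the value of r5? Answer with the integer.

  step pc=0: sub  r0, r1, r7  regs=(0,5,3,9,4,4,15,0)
  step pc=1: slt  r7, r5, r1  regs=(0,5,3,9,4,4,15,1)
  step pc=2: bne  r2, r5, L4  cond=T  regs=(0,5,3,9,4,4,15,1)
  step pc=3: and  r5, r7, r5  regs=(0,5,3,9,4,0,15,1)
  step pc=4: slti  r2, r2, 4  regs=(0,5,1,9,4,0,15,1)
  step pc=5: sub  r7, r3, r1  regs=(0,5,1,9,4,0,15,4)

0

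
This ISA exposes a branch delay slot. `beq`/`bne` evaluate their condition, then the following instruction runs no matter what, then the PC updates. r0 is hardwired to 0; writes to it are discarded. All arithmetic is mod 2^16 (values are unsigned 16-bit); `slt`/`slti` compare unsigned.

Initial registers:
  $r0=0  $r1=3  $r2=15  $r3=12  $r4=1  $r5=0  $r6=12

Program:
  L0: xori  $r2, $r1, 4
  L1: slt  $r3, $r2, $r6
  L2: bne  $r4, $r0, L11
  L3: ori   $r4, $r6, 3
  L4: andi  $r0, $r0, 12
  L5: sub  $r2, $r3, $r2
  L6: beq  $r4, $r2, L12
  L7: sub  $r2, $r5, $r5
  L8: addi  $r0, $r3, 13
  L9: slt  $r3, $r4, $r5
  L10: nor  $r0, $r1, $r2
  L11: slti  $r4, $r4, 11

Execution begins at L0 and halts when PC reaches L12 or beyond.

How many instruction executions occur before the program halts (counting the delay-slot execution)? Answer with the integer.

#0 xori  $r2, $r1, 4 ; 0/3/7/12/1/0/12
#1 slt  $r3, $r2, $r6 ; 0/3/7/1/1/0/12
#2 bne  $r4, $r0, L11 ; 0/3/7/1/1/0/12 ; →target
#3 ori   $r4, $r6, 3 ; 0/3/7/1/15/0/12
#11 slti  $r4, $r4, 11 ; 0/3/7/1/0/0/12

5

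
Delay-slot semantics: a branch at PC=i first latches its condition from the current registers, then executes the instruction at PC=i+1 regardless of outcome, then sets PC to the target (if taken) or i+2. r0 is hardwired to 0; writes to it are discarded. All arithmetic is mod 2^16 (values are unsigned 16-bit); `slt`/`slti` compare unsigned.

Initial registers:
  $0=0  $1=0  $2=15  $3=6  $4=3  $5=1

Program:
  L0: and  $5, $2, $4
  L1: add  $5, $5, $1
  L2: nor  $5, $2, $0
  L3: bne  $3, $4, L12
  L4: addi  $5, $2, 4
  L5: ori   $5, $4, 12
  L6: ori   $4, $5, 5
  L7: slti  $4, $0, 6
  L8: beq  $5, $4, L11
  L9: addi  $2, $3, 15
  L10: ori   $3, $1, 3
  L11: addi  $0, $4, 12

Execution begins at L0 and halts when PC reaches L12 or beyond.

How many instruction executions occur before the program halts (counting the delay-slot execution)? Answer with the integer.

5

  step pc=0: and  $5, $2, $4  regs=(0,0,15,6,3,3)
  step pc=1: add  $5, $5, $1  regs=(0,0,15,6,3,3)
  step pc=2: nor  $5, $2, $0  regs=(0,0,15,6,3,65520)
  step pc=3: bne  $3, $4, L12  cond=T  regs=(0,0,15,6,3,65520)
  step pc=4: addi  $5, $2, 4  regs=(0,0,15,6,3,19)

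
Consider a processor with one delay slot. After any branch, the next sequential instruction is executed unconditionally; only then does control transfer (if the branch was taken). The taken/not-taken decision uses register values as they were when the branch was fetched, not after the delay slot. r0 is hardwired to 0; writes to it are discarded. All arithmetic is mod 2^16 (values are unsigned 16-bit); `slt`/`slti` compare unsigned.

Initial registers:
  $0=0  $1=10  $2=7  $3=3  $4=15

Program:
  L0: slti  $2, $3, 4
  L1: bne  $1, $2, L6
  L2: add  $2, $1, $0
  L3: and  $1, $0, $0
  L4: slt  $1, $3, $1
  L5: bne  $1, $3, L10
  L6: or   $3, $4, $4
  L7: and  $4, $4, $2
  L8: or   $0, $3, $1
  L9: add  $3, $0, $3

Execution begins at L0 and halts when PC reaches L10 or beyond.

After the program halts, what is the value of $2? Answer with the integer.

10

#0 slti  $2, $3, 4 ; 0/10/1/3/15
#1 bne  $1, $2, L6 ; 0/10/1/3/15 ; →target
#2 add  $2, $1, $0 ; 0/10/10/3/15
#6 or   $3, $4, $4 ; 0/10/10/15/15
#7 and  $4, $4, $2 ; 0/10/10/15/10
#8 or   $0, $3, $1 ; 0/10/10/15/10
#9 add  $3, $0, $3 ; 0/10/10/15/10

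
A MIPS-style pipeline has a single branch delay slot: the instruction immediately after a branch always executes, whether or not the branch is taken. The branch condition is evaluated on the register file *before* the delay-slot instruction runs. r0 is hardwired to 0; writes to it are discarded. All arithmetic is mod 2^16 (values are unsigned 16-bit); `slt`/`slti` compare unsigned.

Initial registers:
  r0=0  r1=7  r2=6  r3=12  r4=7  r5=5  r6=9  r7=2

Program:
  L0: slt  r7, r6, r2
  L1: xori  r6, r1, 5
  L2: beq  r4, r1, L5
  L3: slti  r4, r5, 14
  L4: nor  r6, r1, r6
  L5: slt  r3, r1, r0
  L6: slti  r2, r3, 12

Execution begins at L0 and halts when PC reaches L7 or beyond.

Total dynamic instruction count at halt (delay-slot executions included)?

PC=0  slt  r7, r6, r2        | r0=0 r1=7 r2=6 r3=12 r4=7 r5=5 r6=9 r7=0
PC=1  xori  r6, r1, 5        | r0=0 r1=7 r2=6 r3=12 r4=7 r5=5 r6=2 r7=0
PC=2  beq  r4, r1, L5        | r0=0 r1=7 r2=6 r3=12 r4=7 r5=5 r6=2 r7=0  [TAKEN]
PC=3  slti  r4, r5, 14       | r0=0 r1=7 r2=6 r3=12 r4=1 r5=5 r6=2 r7=0
PC=5  slt  r3, r1, r0        | r0=0 r1=7 r2=6 r3=0 r4=1 r5=5 r6=2 r7=0
PC=6  slti  r2, r3, 12       | r0=0 r1=7 r2=1 r3=0 r4=1 r5=5 r6=2 r7=0

6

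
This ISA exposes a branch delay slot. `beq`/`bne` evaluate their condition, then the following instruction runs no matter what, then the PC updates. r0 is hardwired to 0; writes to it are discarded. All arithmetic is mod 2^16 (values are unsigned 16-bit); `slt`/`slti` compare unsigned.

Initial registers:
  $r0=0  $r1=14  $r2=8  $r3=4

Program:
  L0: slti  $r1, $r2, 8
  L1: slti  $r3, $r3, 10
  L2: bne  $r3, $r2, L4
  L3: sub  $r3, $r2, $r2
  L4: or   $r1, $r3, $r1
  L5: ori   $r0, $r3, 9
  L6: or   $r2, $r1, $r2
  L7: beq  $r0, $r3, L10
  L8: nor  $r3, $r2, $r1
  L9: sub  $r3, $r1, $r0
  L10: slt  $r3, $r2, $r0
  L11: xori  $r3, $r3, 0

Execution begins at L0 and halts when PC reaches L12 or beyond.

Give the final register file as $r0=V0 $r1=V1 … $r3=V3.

$r0=0 $r1=0 $r2=8 $r3=0

PC=0  slti  $r1, $r2, 8      | $r0=0 $r1=0 $r2=8 $r3=4
PC=1  slti  $r3, $r3, 10     | $r0=0 $r1=0 $r2=8 $r3=1
PC=2  bne  $r3, $r2, L4      | $r0=0 $r1=0 $r2=8 $r3=1  [TAKEN]
PC=3  sub  $r3, $r2, $r2     | $r0=0 $r1=0 $r2=8 $r3=0
PC=4  or   $r1, $r3, $r1     | $r0=0 $r1=0 $r2=8 $r3=0
PC=5  ori   $r0, $r3, 9      | $r0=0 $r1=0 $r2=8 $r3=0
PC=6  or   $r2, $r1, $r2     | $r0=0 $r1=0 $r2=8 $r3=0
PC=7  beq  $r0, $r3, L10     | $r0=0 $r1=0 $r2=8 $r3=0  [TAKEN]
PC=8  nor  $r3, $r2, $r1     | $r0=0 $r1=0 $r2=8 $r3=65527
PC=10 slt  $r3, $r2, $r0     | $r0=0 $r1=0 $r2=8 $r3=0
PC=11 xori  $r3, $r3, 0      | $r0=0 $r1=0 $r2=8 $r3=0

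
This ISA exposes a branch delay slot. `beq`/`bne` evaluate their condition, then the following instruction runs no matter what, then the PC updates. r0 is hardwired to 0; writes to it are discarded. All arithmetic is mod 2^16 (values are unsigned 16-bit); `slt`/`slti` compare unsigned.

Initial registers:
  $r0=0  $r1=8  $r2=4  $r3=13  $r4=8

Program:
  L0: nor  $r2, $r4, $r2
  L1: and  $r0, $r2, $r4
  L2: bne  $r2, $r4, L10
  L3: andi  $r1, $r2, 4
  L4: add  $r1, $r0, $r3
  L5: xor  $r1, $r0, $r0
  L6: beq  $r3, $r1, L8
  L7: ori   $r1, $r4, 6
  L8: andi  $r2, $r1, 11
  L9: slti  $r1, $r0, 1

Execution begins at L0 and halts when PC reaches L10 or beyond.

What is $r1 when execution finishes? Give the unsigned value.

PC=0  nor  $r2, $r4, $r2     | $r0=0 $r1=8 $r2=65523 $r3=13 $r4=8
PC=1  and  $r0, $r2, $r4     | $r0=0 $r1=8 $r2=65523 $r3=13 $r4=8
PC=2  bne  $r2, $r4, L10     | $r0=0 $r1=8 $r2=65523 $r3=13 $r4=8  [TAKEN]
PC=3  andi  $r1, $r2, 4      | $r0=0 $r1=0 $r2=65523 $r3=13 $r4=8

0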